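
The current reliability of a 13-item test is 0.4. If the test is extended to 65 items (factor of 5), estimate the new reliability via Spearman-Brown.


r_new = (n * rxx) / (1 + (n-1) * rxx)
r_new = (5 * 0.4) / (1 + 4 * 0.4)
r_new = 2.0 / 2.6
r_new = 0.7692

0.7692


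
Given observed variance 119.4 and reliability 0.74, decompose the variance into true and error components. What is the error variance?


var_true = rxx * var_obs = 0.74 * 119.4 = 88.356
var_error = var_obs - var_true
var_error = 119.4 - 88.356
var_error = 31.044

31.044


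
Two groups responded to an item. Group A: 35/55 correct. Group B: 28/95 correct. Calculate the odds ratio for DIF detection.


Odds_A = 35/20 = 1.75
Odds_B = 28/67 = 0.4179
OR = Odds_A / Odds_B = 1.75 / 0.4179
Exactly, OR = (35 * 67) / (20 * 28) = 2345 / 560
OR = 4.1875

4.1875


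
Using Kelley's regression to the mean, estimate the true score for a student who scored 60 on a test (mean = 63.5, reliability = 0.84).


T_est = rxx * X + (1 - rxx) * mean
T_est = 0.84 * 60 + 0.16 * 63.5
T_est = 50.4 + 10.16
T_est = 60.56

60.56


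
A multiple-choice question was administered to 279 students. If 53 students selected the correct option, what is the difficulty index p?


Item difficulty p = number correct / total examinees
p = 53 / 279
p = 0.19

0.19


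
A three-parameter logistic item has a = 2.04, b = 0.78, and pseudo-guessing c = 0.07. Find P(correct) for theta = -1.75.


logit = 2.04*(-1.75 - 0.78) = -5.1612
P* = 1/(1 + exp(--5.1612)) = 0.0057
P = 0.07 + (1 - 0.07) * 0.0057
P = 0.0753

0.0753


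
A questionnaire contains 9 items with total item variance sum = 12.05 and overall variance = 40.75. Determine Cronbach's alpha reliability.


alpha = (k/(k-1)) * (1 - sum(si^2)/s_total^2)
= (9/8) * (1 - 12.05/40.75)
alpha = 0.7923

0.7923


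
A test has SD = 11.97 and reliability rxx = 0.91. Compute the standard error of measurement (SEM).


SEM = SD * sqrt(1 - rxx)
SEM = 11.97 * sqrt(1 - 0.91)
SEM = 11.97 * sqrt(0.09) = 11.97 * 0.3
SEM = 3.591

3.591


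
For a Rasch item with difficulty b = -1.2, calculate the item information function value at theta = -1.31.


P = 1/(1+exp(-(-1.31--1.2))) = 0.4725
I = P*(1-P) = 0.4725 * 0.5275
I = 0.2492

0.2492


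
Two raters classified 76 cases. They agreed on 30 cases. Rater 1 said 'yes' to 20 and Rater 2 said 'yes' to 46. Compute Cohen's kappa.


P_o = 30/76 = 0.394737
P_e = (20*46 + 56*30) / 5776 = 0.450139
kappa = (P_o - P_e) / (1 - P_e)
kappa = (0.394737 - 0.450139) / (1 - 0.450139)
kappa = -0.1008

-0.1008


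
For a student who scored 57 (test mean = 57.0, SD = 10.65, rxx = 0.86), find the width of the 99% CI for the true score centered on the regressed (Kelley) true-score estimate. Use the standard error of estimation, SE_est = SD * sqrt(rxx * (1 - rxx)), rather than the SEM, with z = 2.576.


True score estimate = 0.86*57 + 0.14*57.0 = 57.0
SE_est = SD * sqrt(rxx * (1 - rxx)) = 10.65 * sqrt(0.86 * 0.14) = 10.65 * sqrt(0.1204) = 3.695412
CI = T_est +/- z * SE_est, so width = 2 * z * SE_est = 2 * 2.576 * 3.695412
Width = 19.0388

19.0388


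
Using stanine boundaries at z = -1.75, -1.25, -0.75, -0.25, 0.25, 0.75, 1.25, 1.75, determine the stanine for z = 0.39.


Stanine boundaries: [-1.75, -1.25, -0.75, -0.25, 0.25, 0.75, 1.25, 1.75]
z = 0.39
Check each boundary:
  z >= -1.75 -> could be stanine 2
  z >= -1.25 -> could be stanine 3
  z >= -0.75 -> could be stanine 4
  z >= -0.25 -> could be stanine 5
  z >= 0.25 -> could be stanine 6
  z < 0.75
  z < 1.25
  z < 1.75
Highest qualifying boundary gives stanine = 6

6


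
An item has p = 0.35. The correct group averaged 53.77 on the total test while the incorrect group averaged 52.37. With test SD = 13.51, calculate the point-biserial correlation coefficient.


q = 1 - p = 0.65
rpb = ((M1 - M0) / SD) * sqrt(p * q)
rpb = ((53.77 - 52.37) / 13.51) * sqrt(0.35 * 0.65)
rpb = 0.0494

0.0494


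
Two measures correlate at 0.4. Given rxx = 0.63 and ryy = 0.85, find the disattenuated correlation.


r_corrected = rxy / sqrt(rxx * ryy)
= 0.4 / sqrt(0.63 * 0.85)
= 0.4 / sqrt(0.5355)
= 0.4 / 0.731779
r_corrected = 0.5466

0.5466


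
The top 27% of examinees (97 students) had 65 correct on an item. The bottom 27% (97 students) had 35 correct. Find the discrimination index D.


p_upper = 65/97 = 0.6701
p_lower = 35/97 = 0.3608
D = 0.6701 - 0.3608 = 0.3093

0.3093


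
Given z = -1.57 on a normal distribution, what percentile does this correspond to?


CDF(z) = 0.5 * (1 + erf(z/sqrt(2)))
erf(-1.1102) = -0.8836
CDF = 0.0582
Percentile rank = 0.0582 * 100 = 5.82

5.82


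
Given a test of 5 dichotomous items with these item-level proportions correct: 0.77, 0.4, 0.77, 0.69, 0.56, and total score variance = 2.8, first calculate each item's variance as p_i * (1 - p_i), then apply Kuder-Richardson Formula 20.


For each item, compute p_i * q_i:
  Item 1: 0.77 * 0.23 = 0.1771
  Item 2: 0.4 * 0.6 = 0.24
  Item 3: 0.77 * 0.23 = 0.1771
  Item 4: 0.69 * 0.31 = 0.2139
  Item 5: 0.56 * 0.44 = 0.2464
Sum(p_i * q_i) = 0.1771 + 0.24 + 0.1771 + 0.2139 + 0.2464 = 1.0545
KR-20 = (k/(k-1)) * (1 - Sum(p_i*q_i) / Var_total)
= (5/4) * (1 - 1.0545/2.8)
= 1.25 * 0.6234
KR-20 = 0.7792

0.7792


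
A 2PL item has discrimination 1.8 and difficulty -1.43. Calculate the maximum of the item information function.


For 2PL, max info at theta = b = -1.43
I_max = a^2 / 4 = 1.8^2 / 4
= 3.24 / 4
I_max = 0.81

0.81


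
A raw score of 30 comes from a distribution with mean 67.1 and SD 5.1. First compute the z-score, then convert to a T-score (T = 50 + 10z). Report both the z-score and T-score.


z = (X - mean) / SD = (30 - 67.1) / 5.1
z = -37.1 / 5.1
z = -7.2745
T-score = T = 50 + 10z
Carry z at full precision (z = -37.1 / 5.1) into the conversion:
T-score = 50 + 10 * (-37.1 / 5.1) = 50 + -371 / 5.1
T-score = 50 + -72.7451
T-score = -22.7451

-22.7451


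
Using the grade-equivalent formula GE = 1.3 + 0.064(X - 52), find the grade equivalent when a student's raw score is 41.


raw - median = 41 - 52 = -11
slope * diff = 0.064 * -11 = -0.704
GE = 1.3 + -0.704
GE = 0.596

0.596


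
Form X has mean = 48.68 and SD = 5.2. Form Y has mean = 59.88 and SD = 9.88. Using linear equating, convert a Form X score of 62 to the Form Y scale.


slope = SD_Y / SD_X = 9.88 / 5.2 ~ 1.9
intercept = mean_Y - slope * mean_X = 59.88 - (9.88 / 5.2) * 48.68 ~ -32.612
Y = slope * X + intercept. To avoid rounding drift from the rounded slope/intercept, evaluate the equivalent form Y = mean_Y + SD_Y * (X - mean_X) / SD_X at full precision:
Y = 59.88 + 9.88 * (62 - 48.68) / 5.2
Y = 59.88 + 9.88 * 13.32 / 5.2
Y = 59.88 + 131.6016 / 5.2
Y = 59.88 + 25.308
Y = 85.188

85.188


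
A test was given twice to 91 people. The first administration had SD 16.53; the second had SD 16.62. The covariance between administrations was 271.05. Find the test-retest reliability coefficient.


r = cov(X,Y) / (SD_X * SD_Y)
r = 271.05 / (16.53 * 16.62)
r = 271.05 / 274.7286
r = 0.9866

0.9866


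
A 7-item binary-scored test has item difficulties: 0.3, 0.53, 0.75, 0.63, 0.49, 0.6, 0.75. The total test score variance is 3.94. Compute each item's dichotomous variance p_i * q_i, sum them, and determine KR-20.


For each item, compute p_i * q_i:
  Item 1: 0.3 * 0.7 = 0.21
  Item 2: 0.53 * 0.47 = 0.2491
  Item 3: 0.75 * 0.25 = 0.1875
  Item 4: 0.63 * 0.37 = 0.2331
  Item 5: 0.49 * 0.51 = 0.2499
  Item 6: 0.6 * 0.4 = 0.24
  Item 7: 0.75 * 0.25 = 0.1875
Sum(p_i * q_i) = 0.21 + 0.2491 + 0.1875 + 0.2331 + 0.2499 + 0.24 + 0.1875 = 1.5571
KR-20 = (k/(k-1)) * (1 - Sum(p_i*q_i) / Var_total)
= (7/6) * (1 - 1.5571/3.94)
= 1.1667 * 0.6048
KR-20 = 0.7056

0.7056


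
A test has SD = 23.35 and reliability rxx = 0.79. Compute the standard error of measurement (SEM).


SEM = SD * sqrt(1 - rxx)
SEM = 23.35 * sqrt(1 - 0.79)
SEM = 23.35 * sqrt(0.21) = 23.35 * 0.458258
SEM = 10.7003

10.7003


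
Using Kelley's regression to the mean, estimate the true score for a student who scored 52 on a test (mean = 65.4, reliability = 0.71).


T_est = rxx * X + (1 - rxx) * mean
T_est = 0.71 * 52 + 0.29 * 65.4
T_est = 36.92 + 18.966
T_est = 55.886

55.886


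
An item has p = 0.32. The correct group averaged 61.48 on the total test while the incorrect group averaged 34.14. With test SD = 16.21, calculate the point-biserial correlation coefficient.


q = 1 - p = 0.68
rpb = ((M1 - M0) / SD) * sqrt(p * q)
rpb = ((61.48 - 34.14) / 16.21) * sqrt(0.32 * 0.68)
rpb = 0.7868

0.7868


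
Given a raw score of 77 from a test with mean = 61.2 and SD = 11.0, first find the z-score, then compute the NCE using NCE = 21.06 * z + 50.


z = (X - mean) / SD = (77 - 61.2) / 11.0
z = 15.8 / 11.0
z = 1.4364
NCE = NCE = 21.06z + 50
Carry z at full precision (z = 15.8 / 11.0) into the conversion:
NCE = 21.06 * (15.8 / 11.0) + 50 = 332.748 / 11.0 + 50
NCE = 30.2498 + 50
NCE = 80.2498

80.2498


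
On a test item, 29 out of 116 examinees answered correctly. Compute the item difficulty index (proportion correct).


Item difficulty p = number correct / total examinees
p = 29 / 116
p = 0.25

0.25


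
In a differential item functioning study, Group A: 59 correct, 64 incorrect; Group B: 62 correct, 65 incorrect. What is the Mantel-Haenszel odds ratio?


Odds_A = 59/64 = 0.9219
Odds_B = 62/65 = 0.9538
OR = Odds_A / Odds_B = 0.9219 / 0.9538
Exactly, OR = (59 * 65) / (64 * 62) = 3835 / 3968
OR = 0.9665

0.9665


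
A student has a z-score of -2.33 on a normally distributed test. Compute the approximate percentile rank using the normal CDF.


CDF(z) = 0.5 * (1 + erf(z/sqrt(2)))
erf(-1.6476) = -0.9802
CDF = 0.0099
Percentile rank = 0.0099 * 100 = 0.99

0.99


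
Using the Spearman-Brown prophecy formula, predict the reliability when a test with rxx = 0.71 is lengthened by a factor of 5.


r_new = (n * rxx) / (1 + (n-1) * rxx)
r_new = (5 * 0.71) / (1 + 4 * 0.71)
r_new = 3.55 / 3.84
r_new = 0.9245

0.9245


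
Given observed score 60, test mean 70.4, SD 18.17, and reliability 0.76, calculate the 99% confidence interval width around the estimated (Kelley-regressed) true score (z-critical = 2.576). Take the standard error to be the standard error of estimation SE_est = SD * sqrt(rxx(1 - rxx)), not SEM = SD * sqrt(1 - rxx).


True score estimate = 0.76*60 + 0.24*70.4 = 62.496
SE_est = SD * sqrt(rxx * (1 - rxx)) = 18.17 * sqrt(0.76 * 0.24) = 18.17 * sqrt(0.1824) = 7.7601
CI = T_est +/- z * SE_est, so width = 2 * z * SE_est = 2 * 2.576 * 7.7601
Width = 39.98

39.98


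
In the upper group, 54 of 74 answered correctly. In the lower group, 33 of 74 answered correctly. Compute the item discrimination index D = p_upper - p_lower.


p_upper = 54/74 = 0.7297
p_lower = 33/74 = 0.4459
D = 0.7297 - 0.4459 = 0.2838

0.2838


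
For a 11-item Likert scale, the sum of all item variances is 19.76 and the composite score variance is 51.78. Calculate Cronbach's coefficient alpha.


alpha = (k/(k-1)) * (1 - sum(si^2)/s_total^2)
= (11/10) * (1 - 19.76/51.78)
alpha = 0.6802

0.6802


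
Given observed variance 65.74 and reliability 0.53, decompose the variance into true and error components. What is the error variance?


var_true = rxx * var_obs = 0.53 * 65.74 = 34.8422
var_error = var_obs - var_true
var_error = 65.74 - 34.8422
var_error = 30.8978

30.8978


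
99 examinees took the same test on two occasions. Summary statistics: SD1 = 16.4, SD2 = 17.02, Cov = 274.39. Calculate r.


r = cov(X,Y) / (SD_X * SD_Y)
r = 274.39 / (16.4 * 17.02)
r = 274.39 / 279.128
r = 0.983

0.983


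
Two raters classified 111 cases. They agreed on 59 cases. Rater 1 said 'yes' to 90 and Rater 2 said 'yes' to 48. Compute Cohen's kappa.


P_o = 59/111 = 0.531532
P_e = (90*48 + 21*63) / 12321 = 0.457999
kappa = (P_o - P_e) / (1 - P_e)
kappa = (0.531532 - 0.457999) / (1 - 0.457999)
kappa = 0.1357

0.1357


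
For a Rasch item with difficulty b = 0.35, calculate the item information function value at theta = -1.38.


P = 1/(1+exp(-(-1.38-0.35))) = 0.1506
I = P*(1-P) = 0.1506 * 0.8494
I = 0.1279

0.1279


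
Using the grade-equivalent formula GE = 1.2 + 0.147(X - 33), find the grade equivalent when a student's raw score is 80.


raw - median = 80 - 33 = 47
slope * diff = 0.147 * 47 = 6.909
GE = 1.2 + 6.909
GE = 8.109

8.109


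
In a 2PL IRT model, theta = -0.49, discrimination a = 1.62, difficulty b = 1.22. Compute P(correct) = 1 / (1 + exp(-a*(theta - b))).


a*(theta - b) = 1.62 * (-0.49 - 1.22) = -2.7702
exp(--2.7702) = 15.9618
P = 1 / (1 + 15.9618)
P = 0.059

0.059


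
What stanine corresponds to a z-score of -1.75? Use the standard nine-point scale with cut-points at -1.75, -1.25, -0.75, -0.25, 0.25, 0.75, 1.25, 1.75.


Stanine boundaries: [-1.75, -1.25, -0.75, -0.25, 0.25, 0.75, 1.25, 1.75]
z = -1.75
Check each boundary:
  z >= -1.75 -> could be stanine 2
  z < -1.25
  z < -0.75
  z < -0.25
  z < 0.25
  z < 0.75
  z < 1.25
  z < 1.75
Highest qualifying boundary gives stanine = 2

2


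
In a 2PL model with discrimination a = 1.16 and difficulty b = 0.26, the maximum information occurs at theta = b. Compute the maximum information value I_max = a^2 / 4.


For 2PL, max info at theta = b = 0.26
I_max = a^2 / 4 = 1.16^2 / 4
= 1.3456 / 4
I_max = 0.3364

0.3364


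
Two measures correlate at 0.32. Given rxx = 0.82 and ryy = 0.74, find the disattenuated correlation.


r_corrected = rxy / sqrt(rxx * ryy)
= 0.32 / sqrt(0.82 * 0.74)
= 0.32 / sqrt(0.6068)
= 0.32 / 0.778974
r_corrected = 0.4108

0.4108


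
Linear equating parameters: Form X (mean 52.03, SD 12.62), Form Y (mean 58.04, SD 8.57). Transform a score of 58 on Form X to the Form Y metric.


slope = SD_Y / SD_X = 8.57 / 12.62 ~ 0.6791
intercept = mean_Y - slope * mean_X = 58.04 - (8.57 / 12.62) * 52.03 ~ 22.7074
Y = slope * X + intercept. To avoid rounding drift from the rounded slope/intercept, evaluate the equivalent form Y = mean_Y + SD_Y * (X - mean_X) / SD_X at full precision:
Y = 58.04 + 8.57 * (58 - 52.03) / 12.62
Y = 58.04 + 8.57 * 5.97 / 12.62
Y = 58.04 + 51.1629 / 12.62
Y = 58.04 + 4.0541
Y = 62.0941

62.0941


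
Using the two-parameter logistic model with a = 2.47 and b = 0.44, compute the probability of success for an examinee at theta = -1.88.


a*(theta - b) = 2.47 * (-1.88 - 0.44) = -5.7304
exp(--5.7304) = 308.0925
P = 1 / (1 + 308.0925)
P = 0.0032

0.0032


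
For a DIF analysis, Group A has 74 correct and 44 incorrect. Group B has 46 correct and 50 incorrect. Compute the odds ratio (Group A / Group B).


Odds_A = 74/44 = 1.6818
Odds_B = 46/50 = 0.92
OR = Odds_A / Odds_B = 1.6818 / 0.92
Exactly, OR = (74 * 50) / (44 * 46) = 3700 / 2024
OR = 1.8281

1.8281


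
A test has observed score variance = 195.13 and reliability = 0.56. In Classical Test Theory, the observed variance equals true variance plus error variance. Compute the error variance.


var_true = rxx * var_obs = 0.56 * 195.13 = 109.2728
var_error = var_obs - var_true
var_error = 195.13 - 109.2728
var_error = 85.8572

85.8572


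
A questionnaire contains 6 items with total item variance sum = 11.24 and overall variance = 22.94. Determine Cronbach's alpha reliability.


alpha = (k/(k-1)) * (1 - sum(si^2)/s_total^2)
= (6/5) * (1 - 11.24/22.94)
alpha = 0.612

0.612


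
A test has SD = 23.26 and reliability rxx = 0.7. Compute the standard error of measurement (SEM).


SEM = SD * sqrt(1 - rxx)
SEM = 23.26 * sqrt(1 - 0.7)
SEM = 23.26 * sqrt(0.3) = 23.26 * 0.547723
SEM = 12.74

12.74


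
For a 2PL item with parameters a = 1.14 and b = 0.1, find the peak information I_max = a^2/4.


For 2PL, max info at theta = b = 0.1
I_max = a^2 / 4 = 1.14^2 / 4
= 1.2996 / 4
I_max = 0.3249

0.3249


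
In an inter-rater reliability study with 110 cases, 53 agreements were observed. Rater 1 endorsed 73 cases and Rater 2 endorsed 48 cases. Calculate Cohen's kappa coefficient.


P_o = 53/110 = 0.481818
P_e = (73*48 + 37*62) / 12100 = 0.479174
kappa = (P_o - P_e) / (1 - P_e)
kappa = (0.481818 - 0.479174) / (1 - 0.479174)
kappa = 0.0051

0.0051


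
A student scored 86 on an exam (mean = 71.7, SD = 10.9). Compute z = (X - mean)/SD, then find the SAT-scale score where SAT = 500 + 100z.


z = (X - mean) / SD = (86 - 71.7) / 10.9
z = 14.3 / 10.9
z = 1.3119
SAT-scale = SAT = 500 + 100z
Carry z at full precision (z = 14.3 / 10.9) into the conversion:
SAT-scale = 500 + 100 * (14.3 / 10.9) = 500 + 1430 / 10.9
SAT-scale = 500 + 131.1927
SAT-scale = 631.1927

631.1927


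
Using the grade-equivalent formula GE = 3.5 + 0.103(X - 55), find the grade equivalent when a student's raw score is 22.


raw - median = 22 - 55 = -33
slope * diff = 0.103 * -33 = -3.399
GE = 3.5 + -3.399
GE = 0.101

0.101


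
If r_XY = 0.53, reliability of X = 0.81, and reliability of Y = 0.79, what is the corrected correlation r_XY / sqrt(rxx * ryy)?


r_corrected = rxy / sqrt(rxx * ryy)
= 0.53 / sqrt(0.81 * 0.79)
= 0.53 / sqrt(0.6399)
= 0.53 / 0.799937
r_corrected = 0.6626

0.6626


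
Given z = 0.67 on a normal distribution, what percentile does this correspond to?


CDF(z) = 0.5 * (1 + erf(z/sqrt(2)))
erf(0.4738) = 0.4971
CDF = 0.7486
Percentile rank = 0.7486 * 100 = 74.86

74.86


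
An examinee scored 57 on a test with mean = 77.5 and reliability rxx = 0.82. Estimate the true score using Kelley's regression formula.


T_est = rxx * X + (1 - rxx) * mean
T_est = 0.82 * 57 + 0.18 * 77.5
T_est = 46.74 + 13.95
T_est = 60.69

60.69


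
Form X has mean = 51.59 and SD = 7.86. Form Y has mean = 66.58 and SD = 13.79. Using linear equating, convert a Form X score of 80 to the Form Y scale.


slope = SD_Y / SD_X = 13.79 / 7.86 ~ 1.7545
intercept = mean_Y - slope * mean_X = 66.58 - (13.79 / 7.86) * 51.59 ~ -23.9322
Y = slope * X + intercept. To avoid rounding drift from the rounded slope/intercept, evaluate the equivalent form Y = mean_Y + SD_Y * (X - mean_X) / SD_X at full precision:
Y = 66.58 + 13.79 * (80 - 51.59) / 7.86
Y = 66.58 + 13.79 * 28.41 / 7.86
Y = 66.58 + 391.7739 / 7.86
Y = 66.58 + 49.844
Y = 116.424

116.424


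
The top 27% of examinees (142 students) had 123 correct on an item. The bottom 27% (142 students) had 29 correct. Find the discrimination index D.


p_upper = 123/142 = 0.8662
p_lower = 29/142 = 0.2042
D = 0.8662 - 0.2042 = 0.662

0.662


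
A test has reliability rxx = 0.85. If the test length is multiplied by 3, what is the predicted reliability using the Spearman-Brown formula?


r_new = (n * rxx) / (1 + (n-1) * rxx)
r_new = (3 * 0.85) / (1 + 2 * 0.85)
r_new = 2.55 / 2.7
r_new = 0.9444

0.9444


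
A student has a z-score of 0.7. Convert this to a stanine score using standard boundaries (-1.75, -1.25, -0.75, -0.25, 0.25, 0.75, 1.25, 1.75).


Stanine boundaries: [-1.75, -1.25, -0.75, -0.25, 0.25, 0.75, 1.25, 1.75]
z = 0.7
Check each boundary:
  z >= -1.75 -> could be stanine 2
  z >= -1.25 -> could be stanine 3
  z >= -0.75 -> could be stanine 4
  z >= -0.25 -> could be stanine 5
  z >= 0.25 -> could be stanine 6
  z < 0.75
  z < 1.25
  z < 1.75
Highest qualifying boundary gives stanine = 6

6


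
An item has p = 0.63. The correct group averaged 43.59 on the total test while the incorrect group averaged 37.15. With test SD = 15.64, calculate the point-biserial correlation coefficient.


q = 1 - p = 0.37
rpb = ((M1 - M0) / SD) * sqrt(p * q)
rpb = ((43.59 - 37.15) / 15.64) * sqrt(0.63 * 0.37)
rpb = 0.1988

0.1988


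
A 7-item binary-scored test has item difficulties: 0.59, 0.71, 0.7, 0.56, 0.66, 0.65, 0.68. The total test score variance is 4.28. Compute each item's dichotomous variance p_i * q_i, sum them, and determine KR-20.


For each item, compute p_i * q_i:
  Item 1: 0.59 * 0.41 = 0.2419
  Item 2: 0.71 * 0.29 = 0.2059
  Item 3: 0.7 * 0.3 = 0.21
  Item 4: 0.56 * 0.44 = 0.2464
  Item 5: 0.66 * 0.34 = 0.2244
  Item 6: 0.65 * 0.35 = 0.2275
  Item 7: 0.68 * 0.32 = 0.2176
Sum(p_i * q_i) = 0.2419 + 0.2059 + 0.21 + 0.2464 + 0.2244 + 0.2275 + 0.2176 = 1.5737
KR-20 = (k/(k-1)) * (1 - Sum(p_i*q_i) / Var_total)
= (7/6) * (1 - 1.5737/4.28)
= 1.1667 * 0.6323
KR-20 = 0.7377

0.7377


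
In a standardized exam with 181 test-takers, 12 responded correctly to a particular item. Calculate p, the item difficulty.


Item difficulty p = number correct / total examinees
p = 12 / 181
p = 0.0663

0.0663


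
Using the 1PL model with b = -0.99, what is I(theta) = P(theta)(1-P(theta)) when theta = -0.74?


P = 1/(1+exp(-(-0.74--0.99))) = 0.5622
I = P*(1-P) = 0.5622 * 0.4378
I = 0.2461

0.2461


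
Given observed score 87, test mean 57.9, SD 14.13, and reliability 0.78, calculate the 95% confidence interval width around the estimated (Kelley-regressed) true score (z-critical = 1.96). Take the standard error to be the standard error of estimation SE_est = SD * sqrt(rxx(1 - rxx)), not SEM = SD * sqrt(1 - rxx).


True score estimate = 0.78*87 + 0.22*57.9 = 80.598
SE_est = SD * sqrt(rxx * (1 - rxx)) = 14.13 * sqrt(0.78 * 0.22) = 14.13 * sqrt(0.1716) = 5.8533
CI = T_est +/- z * SE_est, so width = 2 * z * SE_est = 2 * 1.96 * 5.8533
Width = 22.9449

22.9449


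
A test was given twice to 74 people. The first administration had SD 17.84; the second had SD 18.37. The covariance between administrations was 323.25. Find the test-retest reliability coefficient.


r = cov(X,Y) / (SD_X * SD_Y)
r = 323.25 / (17.84 * 18.37)
r = 323.25 / 327.7208
r = 0.9864

0.9864


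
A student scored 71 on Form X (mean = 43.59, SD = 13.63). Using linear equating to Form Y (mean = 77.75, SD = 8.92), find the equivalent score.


slope = SD_Y / SD_X = 8.92 / 13.63 ~ 0.6544
intercept = mean_Y - slope * mean_X = 77.75 - (8.92 / 13.63) * 43.59 ~ 49.223
Y = slope * X + intercept. To avoid rounding drift from the rounded slope/intercept, evaluate the equivalent form Y = mean_Y + SD_Y * (X - mean_X) / SD_X at full precision:
Y = 77.75 + 8.92 * (71 - 43.59) / 13.63
Y = 77.75 + 8.92 * 27.41 / 13.63
Y = 77.75 + 244.4972 / 13.63
Y = 77.75 + 17.9382
Y = 95.6882

95.6882


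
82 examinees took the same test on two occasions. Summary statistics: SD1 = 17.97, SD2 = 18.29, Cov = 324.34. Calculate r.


r = cov(X,Y) / (SD_X * SD_Y)
r = 324.34 / (17.97 * 18.29)
r = 324.34 / 328.6713
r = 0.9868

0.9868


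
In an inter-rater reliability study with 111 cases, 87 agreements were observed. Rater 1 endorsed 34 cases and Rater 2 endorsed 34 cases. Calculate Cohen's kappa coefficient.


P_o = 87/111 = 0.783784
P_e = (34*34 + 77*77) / 12321 = 0.575034
kappa = (P_o - P_e) / (1 - P_e)
kappa = (0.783784 - 0.575034) / (1 - 0.575034)
kappa = 0.4912

0.4912


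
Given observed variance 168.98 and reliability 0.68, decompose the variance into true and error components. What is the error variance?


var_true = rxx * var_obs = 0.68 * 168.98 = 114.9064
var_error = var_obs - var_true
var_error = 168.98 - 114.9064
var_error = 54.0736

54.0736


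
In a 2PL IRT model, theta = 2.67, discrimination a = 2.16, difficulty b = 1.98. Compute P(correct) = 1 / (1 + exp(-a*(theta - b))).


a*(theta - b) = 2.16 * (2.67 - 1.98) = 1.4904
exp(-1.4904) = 0.2253
P = 1 / (1 + 0.2253)
P = 0.8161

0.8161


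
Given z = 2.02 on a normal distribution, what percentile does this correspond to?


CDF(z) = 0.5 * (1 + erf(z/sqrt(2)))
erf(1.4284) = 0.9566
CDF = 0.9783
Percentile rank = 0.9783 * 100 = 97.83

97.83


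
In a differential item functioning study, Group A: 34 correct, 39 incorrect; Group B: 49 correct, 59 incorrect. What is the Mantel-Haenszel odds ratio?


Odds_A = 34/39 = 0.8718
Odds_B = 49/59 = 0.8305
OR = Odds_A / Odds_B = 0.8718 / 0.8305
Exactly, OR = (34 * 59) / (39 * 49) = 2006 / 1911
OR = 1.0497

1.0497


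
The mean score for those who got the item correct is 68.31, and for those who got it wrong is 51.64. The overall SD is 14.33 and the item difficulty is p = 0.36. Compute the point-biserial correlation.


q = 1 - p = 0.64
rpb = ((M1 - M0) / SD) * sqrt(p * q)
rpb = ((68.31 - 51.64) / 14.33) * sqrt(0.36 * 0.64)
rpb = 0.5584

0.5584


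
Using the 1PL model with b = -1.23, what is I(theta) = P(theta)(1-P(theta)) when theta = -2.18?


P = 1/(1+exp(-(-2.18--1.23))) = 0.2789
I = P*(1-P) = 0.2789 * 0.7211
I = 0.2011

0.2011


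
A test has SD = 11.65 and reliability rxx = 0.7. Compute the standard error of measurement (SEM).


SEM = SD * sqrt(1 - rxx)
SEM = 11.65 * sqrt(1 - 0.7)
SEM = 11.65 * sqrt(0.3) = 11.65 * 0.547723
SEM = 6.381

6.381


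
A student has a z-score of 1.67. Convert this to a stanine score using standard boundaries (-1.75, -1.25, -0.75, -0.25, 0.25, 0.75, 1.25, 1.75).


Stanine boundaries: [-1.75, -1.25, -0.75, -0.25, 0.25, 0.75, 1.25, 1.75]
z = 1.67
Check each boundary:
  z >= -1.75 -> could be stanine 2
  z >= -1.25 -> could be stanine 3
  z >= -0.75 -> could be stanine 4
  z >= -0.25 -> could be stanine 5
  z >= 0.25 -> could be stanine 6
  z >= 0.75 -> could be stanine 7
  z >= 1.25 -> could be stanine 8
  z < 1.75
Highest qualifying boundary gives stanine = 8

8


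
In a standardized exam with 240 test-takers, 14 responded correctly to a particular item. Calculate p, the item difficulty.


Item difficulty p = number correct / total examinees
p = 14 / 240
p = 0.0583

0.0583


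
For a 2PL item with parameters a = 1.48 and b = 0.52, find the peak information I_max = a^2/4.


For 2PL, max info at theta = b = 0.52
I_max = a^2 / 4 = 1.48^2 / 4
= 2.1904 / 4
I_max = 0.5476

0.5476


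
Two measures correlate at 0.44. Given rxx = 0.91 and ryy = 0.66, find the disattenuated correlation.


r_corrected = rxy / sqrt(rxx * ryy)
= 0.44 / sqrt(0.91 * 0.66)
= 0.44 / sqrt(0.6006)
= 0.44 / 0.774984
r_corrected = 0.5678

0.5678


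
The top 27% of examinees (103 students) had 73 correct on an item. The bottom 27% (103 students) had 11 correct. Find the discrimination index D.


p_upper = 73/103 = 0.7087
p_lower = 11/103 = 0.1068
D = 0.7087 - 0.1068 = 0.6019

0.6019


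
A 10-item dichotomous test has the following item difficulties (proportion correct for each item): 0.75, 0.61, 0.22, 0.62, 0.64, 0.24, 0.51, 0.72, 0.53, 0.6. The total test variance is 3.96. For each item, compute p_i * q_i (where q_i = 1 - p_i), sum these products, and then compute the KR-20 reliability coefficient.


For each item, compute p_i * q_i:
  Item 1: 0.75 * 0.25 = 0.1875
  Item 2: 0.61 * 0.39 = 0.2379
  Item 3: 0.22 * 0.78 = 0.1716
  Item 4: 0.62 * 0.38 = 0.2356
  Item 5: 0.64 * 0.36 = 0.2304
  Item 6: 0.24 * 0.76 = 0.1824
  Item 7: 0.51 * 0.49 = 0.2499
  Item 8: 0.72 * 0.28 = 0.2016
  Item 9: 0.53 * 0.47 = 0.2491
  Item 10: 0.6 * 0.4 = 0.24
Sum(p_i * q_i) = 0.1875 + 0.2379 + 0.1716 + 0.2356 + 0.2304 + 0.1824 + 0.2499 + 0.2016 + 0.2491 + 0.24 = 2.186
KR-20 = (k/(k-1)) * (1 - Sum(p_i*q_i) / Var_total)
= (10/9) * (1 - 2.186/3.96)
= 1.1111 * 0.448
KR-20 = 0.4978

0.4978


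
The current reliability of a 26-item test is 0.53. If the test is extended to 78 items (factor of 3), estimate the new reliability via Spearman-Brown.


r_new = (n * rxx) / (1 + (n-1) * rxx)
r_new = (3 * 0.53) / (1 + 2 * 0.53)
r_new = 1.59 / 2.06
r_new = 0.7718

0.7718


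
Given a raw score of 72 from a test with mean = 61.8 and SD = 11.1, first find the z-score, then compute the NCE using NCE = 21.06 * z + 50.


z = (X - mean) / SD = (72 - 61.8) / 11.1
z = 10.2 / 11.1
z = 0.9189
NCE = NCE = 21.06z + 50
Carry z at full precision (z = 10.2 / 11.1) into the conversion:
NCE = 21.06 * (10.2 / 11.1) + 50 = 214.812 / 11.1 + 50
NCE = 19.3524 + 50
NCE = 69.3524

69.3524


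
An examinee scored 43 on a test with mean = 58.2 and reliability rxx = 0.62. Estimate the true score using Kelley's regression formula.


T_est = rxx * X + (1 - rxx) * mean
T_est = 0.62 * 43 + 0.38 * 58.2
T_est = 26.66 + 22.116
T_est = 48.776

48.776


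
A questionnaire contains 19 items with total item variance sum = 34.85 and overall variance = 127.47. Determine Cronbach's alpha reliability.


alpha = (k/(k-1)) * (1 - sum(si^2)/s_total^2)
= (19/18) * (1 - 34.85/127.47)
alpha = 0.767

0.767


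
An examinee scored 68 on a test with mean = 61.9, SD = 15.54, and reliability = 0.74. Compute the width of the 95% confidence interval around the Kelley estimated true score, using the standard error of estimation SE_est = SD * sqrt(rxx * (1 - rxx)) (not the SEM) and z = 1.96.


True score estimate = 0.74*68 + 0.26*61.9 = 66.414
SE_est = SD * sqrt(rxx * (1 - rxx)) = 15.54 * sqrt(0.74 * 0.26) = 15.54 * sqrt(0.1924) = 6.816376
CI = T_est +/- z * SE_est, so width = 2 * z * SE_est = 2 * 1.96 * 6.816376
Width = 26.7202

26.7202


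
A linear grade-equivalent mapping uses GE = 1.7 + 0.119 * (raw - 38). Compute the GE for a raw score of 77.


raw - median = 77 - 38 = 39
slope * diff = 0.119 * 39 = 4.641
GE = 1.7 + 4.641
GE = 6.341

6.341


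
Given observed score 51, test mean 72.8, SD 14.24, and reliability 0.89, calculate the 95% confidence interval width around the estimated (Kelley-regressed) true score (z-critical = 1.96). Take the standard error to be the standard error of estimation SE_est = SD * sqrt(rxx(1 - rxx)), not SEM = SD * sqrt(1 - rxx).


True score estimate = 0.89*51 + 0.11*72.8 = 53.398
SE_est = SD * sqrt(rxx * (1 - rxx)) = 14.24 * sqrt(0.89 * 0.11) = 14.24 * sqrt(0.0979) = 4.45555
CI = T_est +/- z * SE_est, so width = 2 * z * SE_est = 2 * 1.96 * 4.45555
Width = 17.4658

17.4658


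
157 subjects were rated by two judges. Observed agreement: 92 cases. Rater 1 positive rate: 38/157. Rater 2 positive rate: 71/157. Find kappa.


P_o = 92/157 = 0.585987
P_e = (38*71 + 119*86) / 24649 = 0.524646
kappa = (P_o - P_e) / (1 - P_e)
kappa = (0.585987 - 0.524646) / (1 - 0.524646)
kappa = 0.129

0.129


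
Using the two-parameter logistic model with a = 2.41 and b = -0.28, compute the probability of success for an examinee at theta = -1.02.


a*(theta - b) = 2.41 * (-1.02 - -0.28) = -1.7834
exp(--1.7834) = 5.9501
P = 1 / (1 + 5.9501)
P = 0.1439

0.1439


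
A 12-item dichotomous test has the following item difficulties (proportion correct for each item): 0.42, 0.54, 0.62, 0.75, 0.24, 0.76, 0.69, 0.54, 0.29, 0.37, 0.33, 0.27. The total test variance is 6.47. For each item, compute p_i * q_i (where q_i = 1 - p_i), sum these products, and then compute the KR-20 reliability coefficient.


For each item, compute p_i * q_i:
  Item 1: 0.42 * 0.58 = 0.2436
  Item 2: 0.54 * 0.46 = 0.2484
  Item 3: 0.62 * 0.38 = 0.2356
  Item 4: 0.75 * 0.25 = 0.1875
  Item 5: 0.24 * 0.76 = 0.1824
  Item 6: 0.76 * 0.24 = 0.1824
  Item 7: 0.69 * 0.31 = 0.2139
  Item 8: 0.54 * 0.46 = 0.2484
  Item 9: 0.29 * 0.71 = 0.2059
  Item 10: 0.37 * 0.63 = 0.2331
  Item 11: 0.33 * 0.67 = 0.2211
  Item 12: 0.27 * 0.73 = 0.1971
Sum(p_i * q_i) = 0.2436 + 0.2484 + 0.2356 + 0.1875 + 0.1824 + 0.1824 + 0.2139 + 0.2484 + 0.2059 + 0.2331 + 0.2211 + 0.1971 = 2.5994
KR-20 = (k/(k-1)) * (1 - Sum(p_i*q_i) / Var_total)
= (12/11) * (1 - 2.5994/6.47)
= 1.0909 * 0.5982
KR-20 = 0.6526

0.6526


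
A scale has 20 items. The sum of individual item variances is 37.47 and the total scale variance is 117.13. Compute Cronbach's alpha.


alpha = (k/(k-1)) * (1 - sum(si^2)/s_total^2)
= (20/19) * (1 - 37.47/117.13)
alpha = 0.7159

0.7159


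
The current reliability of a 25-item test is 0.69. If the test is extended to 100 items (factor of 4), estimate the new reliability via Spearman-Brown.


r_new = (n * rxx) / (1 + (n-1) * rxx)
r_new = (4 * 0.69) / (1 + 3 * 0.69)
r_new = 2.76 / 3.07
r_new = 0.899

0.899


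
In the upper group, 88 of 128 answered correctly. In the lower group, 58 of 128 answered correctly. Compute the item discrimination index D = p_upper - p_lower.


p_upper = 88/128 = 0.6875
p_lower = 58/128 = 0.4531
D = 0.6875 - 0.4531 = 0.2344

0.2344


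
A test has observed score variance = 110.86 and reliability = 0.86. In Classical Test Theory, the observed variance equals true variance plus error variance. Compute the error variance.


var_true = rxx * var_obs = 0.86 * 110.86 = 95.3396
var_error = var_obs - var_true
var_error = 110.86 - 95.3396
var_error = 15.5204

15.5204


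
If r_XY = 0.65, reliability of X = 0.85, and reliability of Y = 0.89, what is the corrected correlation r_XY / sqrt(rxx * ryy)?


r_corrected = rxy / sqrt(rxx * ryy)
= 0.65 / sqrt(0.85 * 0.89)
= 0.65 / sqrt(0.7565)
= 0.65 / 0.86977
r_corrected = 0.7473

0.7473


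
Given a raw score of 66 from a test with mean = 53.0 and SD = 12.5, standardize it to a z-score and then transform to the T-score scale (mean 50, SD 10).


z = (X - mean) / SD = (66 - 53.0) / 12.5
z = 13.0 / 12.5
z = 1.04
T-score = T = 50 + 10z
Carry z at full precision (z = 13.0 / 12.5) into the conversion:
T-score = 50 + 10 * (13.0 / 12.5) = 50 + 130 / 12.5
T-score = 50 + 10.4
T-score = 60.4

60.4


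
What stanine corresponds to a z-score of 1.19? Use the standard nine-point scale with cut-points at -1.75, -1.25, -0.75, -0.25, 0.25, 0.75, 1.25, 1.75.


Stanine boundaries: [-1.75, -1.25, -0.75, -0.25, 0.25, 0.75, 1.25, 1.75]
z = 1.19
Check each boundary:
  z >= -1.75 -> could be stanine 2
  z >= -1.25 -> could be stanine 3
  z >= -0.75 -> could be stanine 4
  z >= -0.25 -> could be stanine 5
  z >= 0.25 -> could be stanine 6
  z >= 0.75 -> could be stanine 7
  z < 1.25
  z < 1.75
Highest qualifying boundary gives stanine = 7

7


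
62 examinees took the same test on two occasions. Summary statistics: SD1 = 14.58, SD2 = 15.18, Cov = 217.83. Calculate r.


r = cov(X,Y) / (SD_X * SD_Y)
r = 217.83 / (14.58 * 15.18)
r = 217.83 / 221.3244
r = 0.9842

0.9842


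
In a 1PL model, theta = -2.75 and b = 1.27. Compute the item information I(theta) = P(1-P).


P = 1/(1+exp(-(-2.75-1.27))) = 0.0176
I = P*(1-P) = 0.0176 * 0.9824
I = 0.0173

0.0173


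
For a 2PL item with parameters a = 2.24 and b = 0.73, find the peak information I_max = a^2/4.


For 2PL, max info at theta = b = 0.73
I_max = a^2 / 4 = 2.24^2 / 4
= 5.0176 / 4
I_max = 1.2544

1.2544


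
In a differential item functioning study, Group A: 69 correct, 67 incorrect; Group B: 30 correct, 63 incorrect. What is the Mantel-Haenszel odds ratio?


Odds_A = 69/67 = 1.0299
Odds_B = 30/63 = 0.4762
OR = Odds_A / Odds_B = 1.0299 / 0.4762
Exactly, OR = (69 * 63) / (67 * 30) = 4347 / 2010
OR = 2.1627

2.1627


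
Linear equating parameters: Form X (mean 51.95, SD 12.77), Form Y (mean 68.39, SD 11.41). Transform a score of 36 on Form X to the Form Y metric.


slope = SD_Y / SD_X = 11.41 / 12.77 ~ 0.8935
intercept = mean_Y - slope * mean_X = 68.39 - (11.41 / 12.77) * 51.95 ~ 21.9727
Y = slope * X + intercept. To avoid rounding drift from the rounded slope/intercept, evaluate the equivalent form Y = mean_Y + SD_Y * (X - mean_X) / SD_X at full precision:
Y = 68.39 + 11.41 * (36 - 51.95) / 12.77
Y = 68.39 - 11.41 * 15.95 / 12.77
Y = 68.39 - 181.9895 / 12.77
Y = 68.39 - 14.2513
Y = 54.1387

54.1387


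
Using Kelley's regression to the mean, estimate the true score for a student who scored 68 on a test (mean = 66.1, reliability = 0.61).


T_est = rxx * X + (1 - rxx) * mean
T_est = 0.61 * 68 + 0.39 * 66.1
T_est = 41.48 + 25.779
T_est = 67.259

67.259


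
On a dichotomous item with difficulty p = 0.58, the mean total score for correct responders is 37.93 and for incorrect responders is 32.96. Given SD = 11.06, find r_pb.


q = 1 - p = 0.42
rpb = ((M1 - M0) / SD) * sqrt(p * q)
rpb = ((37.93 - 32.96) / 11.06) * sqrt(0.58 * 0.42)
rpb = 0.2218

0.2218


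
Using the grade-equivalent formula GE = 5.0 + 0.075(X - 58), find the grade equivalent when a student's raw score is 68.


raw - median = 68 - 58 = 10
slope * diff = 0.075 * 10 = 0.75
GE = 5.0 + 0.75
GE = 5.75

5.75


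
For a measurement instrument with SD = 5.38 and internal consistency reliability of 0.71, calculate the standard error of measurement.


SEM = SD * sqrt(1 - rxx)
SEM = 5.38 * sqrt(1 - 0.71)
SEM = 5.38 * sqrt(0.29) = 5.38 * 0.538516
SEM = 2.8972

2.8972


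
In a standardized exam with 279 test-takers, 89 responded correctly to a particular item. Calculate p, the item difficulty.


Item difficulty p = number correct / total examinees
p = 89 / 279
p = 0.319

0.319


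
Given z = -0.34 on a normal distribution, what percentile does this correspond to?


CDF(z) = 0.5 * (1 + erf(z/sqrt(2)))
erf(-0.2404) = -0.2661
CDF = 0.3669
Percentile rank = 0.3669 * 100 = 36.69

36.69


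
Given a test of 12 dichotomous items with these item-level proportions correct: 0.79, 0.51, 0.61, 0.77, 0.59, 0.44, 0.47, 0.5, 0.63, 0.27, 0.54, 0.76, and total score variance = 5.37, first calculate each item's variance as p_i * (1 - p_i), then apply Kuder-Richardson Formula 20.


For each item, compute p_i * q_i:
  Item 1: 0.79 * 0.21 = 0.1659
  Item 2: 0.51 * 0.49 = 0.2499
  Item 3: 0.61 * 0.39 = 0.2379
  Item 4: 0.77 * 0.23 = 0.1771
  Item 5: 0.59 * 0.41 = 0.2419
  Item 6: 0.44 * 0.56 = 0.2464
  Item 7: 0.47 * 0.53 = 0.2491
  Item 8: 0.5 * 0.5 = 0.25
  Item 9: 0.63 * 0.37 = 0.2331
  Item 10: 0.27 * 0.73 = 0.1971
  Item 11: 0.54 * 0.46 = 0.2484
  Item 12: 0.76 * 0.24 = 0.1824
Sum(p_i * q_i) = 0.1659 + 0.2499 + 0.2379 + 0.1771 + 0.2419 + 0.2464 + 0.2491 + 0.25 + 0.2331 + 0.1971 + 0.2484 + 0.1824 = 2.6792
KR-20 = (k/(k-1)) * (1 - Sum(p_i*q_i) / Var_total)
= (12/11) * (1 - 2.6792/5.37)
= 1.0909 * 0.5011
KR-20 = 0.5466

0.5466


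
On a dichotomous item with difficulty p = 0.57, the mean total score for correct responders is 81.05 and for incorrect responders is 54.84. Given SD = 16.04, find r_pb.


q = 1 - p = 0.43
rpb = ((M1 - M0) / SD) * sqrt(p * q)
rpb = ((81.05 - 54.84) / 16.04) * sqrt(0.57 * 0.43)
rpb = 0.809

0.809


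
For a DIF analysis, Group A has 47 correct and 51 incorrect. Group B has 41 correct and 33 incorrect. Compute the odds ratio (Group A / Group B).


Odds_A = 47/51 = 0.9216
Odds_B = 41/33 = 1.2424
OR = Odds_A / Odds_B = 0.9216 / 1.2424
Exactly, OR = (47 * 33) / (51 * 41) = 1551 / 2091
OR = 0.7418

0.7418


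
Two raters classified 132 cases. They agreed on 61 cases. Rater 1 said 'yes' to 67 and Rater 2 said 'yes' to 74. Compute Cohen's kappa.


P_o = 61/132 = 0.462121
P_e = (67*74 + 65*58) / 17424 = 0.500918
kappa = (P_o - P_e) / (1 - P_e)
kappa = (0.462121 - 0.500918) / (1 - 0.500918)
kappa = -0.0777

-0.0777


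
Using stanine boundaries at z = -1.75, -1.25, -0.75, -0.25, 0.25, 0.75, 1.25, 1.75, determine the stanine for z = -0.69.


Stanine boundaries: [-1.75, -1.25, -0.75, -0.25, 0.25, 0.75, 1.25, 1.75]
z = -0.69
Check each boundary:
  z >= -1.75 -> could be stanine 2
  z >= -1.25 -> could be stanine 3
  z >= -0.75 -> could be stanine 4
  z < -0.25
  z < 0.25
  z < 0.75
  z < 1.25
  z < 1.75
Highest qualifying boundary gives stanine = 4

4


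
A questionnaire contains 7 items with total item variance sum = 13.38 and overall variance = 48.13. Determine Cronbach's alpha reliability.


alpha = (k/(k-1)) * (1 - sum(si^2)/s_total^2)
= (7/6) * (1 - 13.38/48.13)
alpha = 0.8423

0.8423


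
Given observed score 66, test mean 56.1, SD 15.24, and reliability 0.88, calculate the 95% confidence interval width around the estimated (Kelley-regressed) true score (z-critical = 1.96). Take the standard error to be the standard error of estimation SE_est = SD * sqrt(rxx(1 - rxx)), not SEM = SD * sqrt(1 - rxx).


True score estimate = 0.88*66 + 0.12*56.1 = 64.812
SE_est = SD * sqrt(rxx * (1 - rxx)) = 15.24 * sqrt(0.88 * 0.12) = 15.24 * sqrt(0.1056) = 4.952414
CI = T_est +/- z * SE_est, so width = 2 * z * SE_est = 2 * 1.96 * 4.952414
Width = 19.4135

19.4135


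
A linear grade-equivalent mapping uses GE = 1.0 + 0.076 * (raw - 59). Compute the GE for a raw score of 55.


raw - median = 55 - 59 = -4
slope * diff = 0.076 * -4 = -0.304
GE = 1.0 + -0.304
GE = 0.696

0.696


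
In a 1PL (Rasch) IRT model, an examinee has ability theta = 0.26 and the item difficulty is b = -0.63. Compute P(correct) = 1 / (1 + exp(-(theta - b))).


theta - b = 0.26 - -0.63 = 0.89
exp(-(theta - b)) = exp(-0.89) = 0.4107
P = 1 / (1 + 0.4107)
P = 0.7089

0.7089
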